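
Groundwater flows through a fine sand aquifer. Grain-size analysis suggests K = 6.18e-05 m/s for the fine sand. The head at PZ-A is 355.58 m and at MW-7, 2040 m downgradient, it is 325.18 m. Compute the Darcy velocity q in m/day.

0.0796

Convert K: 6.18e-05 m/s × 86400 = 5.340 m/day.
Hydraulic gradient i = (355.58 − 325.18) / 2040 = 30.4 / 2040 = 0.01490.
Specific discharge q = K · i = 5.340 × 0.01490 = 0.07957 m/day.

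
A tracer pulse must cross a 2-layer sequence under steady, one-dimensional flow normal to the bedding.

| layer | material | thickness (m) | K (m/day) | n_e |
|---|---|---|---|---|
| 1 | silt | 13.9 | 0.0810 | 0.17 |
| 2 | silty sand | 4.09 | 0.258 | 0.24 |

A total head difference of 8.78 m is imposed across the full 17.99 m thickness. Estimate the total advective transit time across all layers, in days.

71.4

With flow normal to the layers, continuity requires the same specific discharge q through every layer.
Σ(b_i/K_i) = 13.9/0.0810 + 4.09/0.258 = 187.5 d.
q = Δh / Σ(b_i/K_i) = 8.78 / 187.5 = 0.04684 m/day.
In each layer the seepage velocity is v_i = q/n_i, so the layer transit time is t_i = b_i·n_i / q:
  layer 1 (silt): t_1 = 13.9 × 0.17 / 0.04684 = 50.45 d
  layer 2 (silty sand): t_2 = 4.09 × 0.24 / 0.04684 = 20.96 d
Total t = Σ t_i = 71.41 days.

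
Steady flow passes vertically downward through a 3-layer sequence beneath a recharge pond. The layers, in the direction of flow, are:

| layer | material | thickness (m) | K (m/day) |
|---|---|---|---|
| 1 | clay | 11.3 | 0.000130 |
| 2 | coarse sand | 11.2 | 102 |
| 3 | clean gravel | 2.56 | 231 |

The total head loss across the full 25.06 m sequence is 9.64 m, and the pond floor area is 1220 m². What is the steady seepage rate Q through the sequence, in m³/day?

0.135

Flow is perpendicular to layering, so the layers act in series and the equivalent K is the thickness-weighted harmonic mean.
Total thickness L = 11.3 + 11.2 + 2.56 = 25.06 m.
Σ(b_i/K_i) = 11.3/0.000130 + 11.2/102 + 2.56/231 = 86923 d.
K_eq = L / Σ(b_i/K_i) = 25.06 / 86923 = 0.0002883 m/day.
Q = K_eq · A · (Δh/L) = 0.0002883 × 1220 × (9.64/25.06) = 0.1353 m³/day.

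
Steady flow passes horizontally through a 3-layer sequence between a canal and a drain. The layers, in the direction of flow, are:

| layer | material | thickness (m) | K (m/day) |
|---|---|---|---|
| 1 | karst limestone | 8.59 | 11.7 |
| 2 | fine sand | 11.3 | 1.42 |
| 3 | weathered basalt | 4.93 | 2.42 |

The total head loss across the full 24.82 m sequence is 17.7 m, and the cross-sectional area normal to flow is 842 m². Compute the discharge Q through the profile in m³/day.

Flow is perpendicular to layering, so the layers act in series and the equivalent K is the thickness-weighted harmonic mean.
Total thickness L = 8.59 + 11.3 + 4.93 = 24.82 m.
Σ(b_i/K_i) = 8.59/11.7 + 11.3/1.42 + 4.93/2.42 = 10.73 d.
K_eq = L / Σ(b_i/K_i) = 24.82 / 10.73 = 2.313 m/day.
Q = K_eq · A · (Δh/L) = 2.313 × 842 × (17.7/24.82) = 1389 m³/day.

1390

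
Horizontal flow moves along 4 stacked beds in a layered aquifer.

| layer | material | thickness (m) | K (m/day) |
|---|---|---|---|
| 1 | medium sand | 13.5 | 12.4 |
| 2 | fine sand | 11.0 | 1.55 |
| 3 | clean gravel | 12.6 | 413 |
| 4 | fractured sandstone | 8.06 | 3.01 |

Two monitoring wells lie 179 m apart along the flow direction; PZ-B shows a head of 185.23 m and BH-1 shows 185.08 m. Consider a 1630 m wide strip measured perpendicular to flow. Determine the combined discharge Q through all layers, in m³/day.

Flow is parallel to layering, so each bed carries its own Darcy discharge and the transmissivities add.
Σ(K_i·b_i) = 12.4×13.5 + 1.55×11.0 + 413×12.6 + 3.01×8.06 = 5413 m²/day.
Hydraulic gradient i = (185.23 − 185.08) / 179 = 0.15 / 179 = 0.0008380.
Q = Σ(K_i·b_i) · W · i = 5413 × 1630 × 0.0008380 = 7393 m³/day.

7390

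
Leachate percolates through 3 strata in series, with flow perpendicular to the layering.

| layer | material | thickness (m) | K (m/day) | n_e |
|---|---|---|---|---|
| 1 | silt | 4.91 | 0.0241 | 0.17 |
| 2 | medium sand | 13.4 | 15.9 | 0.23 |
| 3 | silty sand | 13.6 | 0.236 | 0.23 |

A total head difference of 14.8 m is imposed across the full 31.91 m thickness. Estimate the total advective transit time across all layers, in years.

0.342

With flow normal to the layers, continuity requires the same specific discharge q through every layer.
Σ(b_i/K_i) = 4.91/0.0241 + 13.4/15.9 + 13.6/0.236 = 262.2 d.
q = Δh / Σ(b_i/K_i) = 14.8 / 262.2 = 0.05644 m/day.
In each layer the seepage velocity is v_i = q/n_i, so the layer transit time is t_i = b_i·n_i / q:
  layer 1 (silt): t_1 = 4.91 × 0.17 / 0.05644 = 14.79 d
  layer 2 (medium sand): t_2 = 13.4 × 0.23 / 0.05644 = 54.60 d
  layer 3 (silty sand): t_3 = 13.6 × 0.23 / 0.05644 = 55.42 d
Total t = Σ t_i = 124.8 days = 0.3417 years.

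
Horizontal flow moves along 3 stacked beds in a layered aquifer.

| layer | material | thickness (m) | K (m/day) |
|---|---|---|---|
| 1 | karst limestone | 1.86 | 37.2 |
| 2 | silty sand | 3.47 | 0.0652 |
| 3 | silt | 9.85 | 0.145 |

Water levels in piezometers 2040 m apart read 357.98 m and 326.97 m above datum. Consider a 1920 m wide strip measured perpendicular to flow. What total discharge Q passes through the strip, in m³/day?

Flow is parallel to layering, so each bed carries its own Darcy discharge and the transmissivities add.
Σ(K_i·b_i) = 37.2×1.86 + 0.0652×3.47 + 0.145×9.85 = 70.85 m²/day.
Hydraulic gradient i = (357.98 − 326.97) / 2040 = 31.01 / 2040 = 0.01520.
Q = Σ(K_i·b_i) · W · i = 70.85 × 1920 × 0.01520 = 2068 m³/day.

2070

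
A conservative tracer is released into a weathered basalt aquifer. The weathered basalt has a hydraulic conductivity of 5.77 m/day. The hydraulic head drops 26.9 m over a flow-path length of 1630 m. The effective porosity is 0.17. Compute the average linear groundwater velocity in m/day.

0.560

Hydraulic gradient i = Δh / L = 26.9 / 1630 = 0.01650.
Darcy flux q = K · i = 5.770 × 0.01650 = 0.09522 m/day.
Seepage velocity v = q / n_e = 0.09522 / 0.17 = 0.5601 m/day.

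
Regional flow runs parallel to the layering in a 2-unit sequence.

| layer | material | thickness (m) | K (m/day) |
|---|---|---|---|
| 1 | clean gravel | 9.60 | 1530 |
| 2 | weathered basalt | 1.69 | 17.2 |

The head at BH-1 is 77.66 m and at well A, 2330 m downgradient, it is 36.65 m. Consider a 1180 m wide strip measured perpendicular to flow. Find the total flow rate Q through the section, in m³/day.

306000

Flow is parallel to layering, so each bed carries its own Darcy discharge and the transmissivities add.
Σ(K_i·b_i) = 1530×9.60 + 17.2×1.69 = 14717 m²/day.
Hydraulic gradient i = (77.66 − 36.65) / 2330 = 41.01 / 2330 = 0.01760.
Q = Σ(K_i·b_i) · W · i = 14717 × 1180 × 0.01760 = 3.057e+05 m³/day.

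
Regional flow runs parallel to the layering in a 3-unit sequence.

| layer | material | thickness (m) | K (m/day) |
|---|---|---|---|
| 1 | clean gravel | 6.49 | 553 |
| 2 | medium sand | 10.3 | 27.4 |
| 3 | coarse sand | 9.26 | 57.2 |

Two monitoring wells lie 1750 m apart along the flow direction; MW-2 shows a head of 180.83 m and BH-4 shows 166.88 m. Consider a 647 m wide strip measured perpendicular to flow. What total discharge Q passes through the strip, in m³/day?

22700

Flow is parallel to layering, so each bed carries its own Darcy discharge and the transmissivities add.
Σ(K_i·b_i) = 553×6.49 + 27.4×10.3 + 57.2×9.26 = 4401 m²/day.
Hydraulic gradient i = (180.83 − 166.88) / 1750 = 13.95 / 1750 = 0.007971.
Q = Σ(K_i·b_i) · W · i = 4401 × 647 × 0.007971 = 22698 m³/day.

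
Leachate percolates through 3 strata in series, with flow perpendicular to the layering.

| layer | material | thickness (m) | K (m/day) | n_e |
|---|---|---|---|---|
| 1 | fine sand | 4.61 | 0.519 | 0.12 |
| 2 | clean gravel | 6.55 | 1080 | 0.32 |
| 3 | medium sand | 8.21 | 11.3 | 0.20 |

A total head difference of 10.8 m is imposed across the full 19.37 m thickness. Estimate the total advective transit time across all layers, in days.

With flow normal to the layers, continuity requires the same specific discharge q through every layer.
Σ(b_i/K_i) = 4.61/0.519 + 6.55/1080 + 8.21/11.3 = 9.615 d.
q = Δh / Σ(b_i/K_i) = 10.8 / 9.615 = 1.123 m/day.
In each layer the seepage velocity is v_i = q/n_i, so the layer transit time is t_i = b_i·n_i / q:
  layer 1 (fine sand): t_1 = 4.61 × 0.12 / 1.123 = 0.4925 d
  layer 2 (clean gravel): t_2 = 6.55 × 0.32 / 1.123 = 1.866 d
  layer 3 (medium sand): t_3 = 8.21 × 0.20 / 1.123 = 1.462 d
Total t = Σ t_i = 3.820 days.

3.82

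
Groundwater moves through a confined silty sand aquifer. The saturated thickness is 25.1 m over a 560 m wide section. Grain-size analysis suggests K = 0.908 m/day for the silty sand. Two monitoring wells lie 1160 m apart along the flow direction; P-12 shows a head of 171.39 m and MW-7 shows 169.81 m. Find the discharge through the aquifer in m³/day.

17.4

Cross-sectional area A = 560 × 25.1 = 14056 m².
Hydraulic gradient i = (171.39 − 169.81) / 1160 = 1.58 / 1160 = 0.001362.
Darcy's law: Q = K · A · i = 0.9080 × 14056 × 0.001362 = 17.38 m³/day.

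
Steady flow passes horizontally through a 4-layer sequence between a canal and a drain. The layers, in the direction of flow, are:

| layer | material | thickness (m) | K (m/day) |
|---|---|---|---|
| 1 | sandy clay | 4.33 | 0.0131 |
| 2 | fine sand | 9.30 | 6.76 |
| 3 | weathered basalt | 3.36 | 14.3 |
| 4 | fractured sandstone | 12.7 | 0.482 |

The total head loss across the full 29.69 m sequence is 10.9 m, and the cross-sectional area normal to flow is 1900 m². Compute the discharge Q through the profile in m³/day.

Flow is perpendicular to layering, so the layers act in series and the equivalent K is the thickness-weighted harmonic mean.
Total thickness L = 4.33 + 9.30 + 3.36 + 12.7 = 29.69 m.
Σ(b_i/K_i) = 4.33/0.0131 + 9.30/6.76 + 3.36/14.3 + 12.7/0.482 = 358.5 d.
K_eq = L / Σ(b_i/K_i) = 29.69 / 358.5 = 0.08282 m/day.
Q = K_eq · A · (Δh/L) = 0.08282 × 1900 × (10.9/29.69) = 57.77 m³/day.

57.8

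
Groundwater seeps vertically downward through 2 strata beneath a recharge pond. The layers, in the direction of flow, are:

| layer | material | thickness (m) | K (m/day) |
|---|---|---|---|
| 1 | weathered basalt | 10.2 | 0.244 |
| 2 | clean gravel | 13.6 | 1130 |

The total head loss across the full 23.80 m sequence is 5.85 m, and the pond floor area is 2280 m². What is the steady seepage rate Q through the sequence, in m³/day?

Flow is perpendicular to layering, so the layers act in series and the equivalent K is the thickness-weighted harmonic mean.
Total thickness L = 10.2 + 13.6 = 23.80 m.
Σ(b_i/K_i) = 10.2/0.244 + 13.6/1130 = 41.82 d.
K_eq = L / Σ(b_i/K_i) = 23.80 / 41.82 = 0.5692 m/day.
Q = K_eq · A · (Δh/L) = 0.5692 × 2280 × (5.85/23.80) = 319.0 m³/day.

319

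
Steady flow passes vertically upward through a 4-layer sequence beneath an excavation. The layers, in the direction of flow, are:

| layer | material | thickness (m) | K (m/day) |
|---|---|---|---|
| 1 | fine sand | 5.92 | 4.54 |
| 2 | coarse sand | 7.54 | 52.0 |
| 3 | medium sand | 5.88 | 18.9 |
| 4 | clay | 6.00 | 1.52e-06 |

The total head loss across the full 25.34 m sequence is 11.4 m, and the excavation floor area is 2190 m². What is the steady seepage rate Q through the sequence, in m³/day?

Flow is perpendicular to layering, so the layers act in series and the equivalent K is the thickness-weighted harmonic mean.
Total thickness L = 5.92 + 7.54 + 5.88 + 6.00 = 25.34 m.
Σ(b_i/K_i) = 5.92/4.54 + 7.54/52.0 + 5.88/18.9 + 6.00/1.52e-06 = 3.947e+06 d.
K_eq = L / Σ(b_i/K_i) = 25.34 / 3.947e+06 = 6.419e-06 m/day.
Q = K_eq · A · (Δh/L) = 6.419e-06 × 2190 × (11.4/25.34) = 0.006325 m³/day.

0.00632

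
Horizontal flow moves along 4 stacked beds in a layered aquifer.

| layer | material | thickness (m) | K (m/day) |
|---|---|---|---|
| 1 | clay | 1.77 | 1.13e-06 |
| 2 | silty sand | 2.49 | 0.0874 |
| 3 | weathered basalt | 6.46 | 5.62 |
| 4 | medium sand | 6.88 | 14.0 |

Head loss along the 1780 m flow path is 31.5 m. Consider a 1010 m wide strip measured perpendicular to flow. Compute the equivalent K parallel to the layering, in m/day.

Flow is parallel to layering, so each bed carries its own Darcy discharge and the transmissivities add.
Σ(K_i·b_i) = 1.13e-06×1.77 + 0.0874×2.49 + 5.62×6.46 + 14.0×6.88 = 132.8 m²/day.
Total thickness b = 17.60 m, so K_eq = Σ(K_i·b_i)/b = 7.548 m/day.

7.55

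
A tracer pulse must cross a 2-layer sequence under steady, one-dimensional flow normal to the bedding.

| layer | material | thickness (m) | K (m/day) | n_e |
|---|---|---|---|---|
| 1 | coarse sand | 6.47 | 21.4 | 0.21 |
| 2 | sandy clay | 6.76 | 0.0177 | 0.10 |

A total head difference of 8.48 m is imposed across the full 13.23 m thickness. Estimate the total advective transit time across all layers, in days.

With flow normal to the layers, continuity requires the same specific discharge q through every layer.
Σ(b_i/K_i) = 6.47/21.4 + 6.76/0.0177 = 382.2 d.
q = Δh / Σ(b_i/K_i) = 8.48 / 382.2 = 0.02219 m/day.
In each layer the seepage velocity is v_i = q/n_i, so the layer transit time is t_i = b_i·n_i / q:
  layer 1 (coarse sand): t_1 = 6.47 × 0.21 / 0.02219 = 61.24 d
  layer 2 (sandy clay): t_2 = 6.76 × 0.10 / 0.02219 = 30.47 d
Total t = Σ t_i = 91.71 days.

91.7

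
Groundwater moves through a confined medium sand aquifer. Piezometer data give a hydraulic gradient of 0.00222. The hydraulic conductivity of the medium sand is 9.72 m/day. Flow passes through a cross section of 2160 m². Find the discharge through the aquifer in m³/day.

Hydraulic gradient i = 0.00222.
Darcy's law: Q = K · A · i = 9.720 × 2160 × 0.002220 = 46.61 m³/day.

46.6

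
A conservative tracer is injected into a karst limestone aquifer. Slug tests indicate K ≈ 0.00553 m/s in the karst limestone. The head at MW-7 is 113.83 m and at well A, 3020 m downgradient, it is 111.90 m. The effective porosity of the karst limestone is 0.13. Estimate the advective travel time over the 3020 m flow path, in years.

Convert K: 0.00553 m/s × 86400 = 477.8 m/day.
Hydraulic gradient i = (113.83 − 111.90) / 3020 = 1.93 / 3020 = 0.0006391.
Darcy flux q = K · i = 477.8 × 0.0006391 = 0.3053 m/day.
Seepage velocity v = q / n_e = 0.3053 / 0.13 = 2.349 m/day.
Travel time t = L / v = 3020 / 2.349 = 1286 days = 3.520 years.

3.52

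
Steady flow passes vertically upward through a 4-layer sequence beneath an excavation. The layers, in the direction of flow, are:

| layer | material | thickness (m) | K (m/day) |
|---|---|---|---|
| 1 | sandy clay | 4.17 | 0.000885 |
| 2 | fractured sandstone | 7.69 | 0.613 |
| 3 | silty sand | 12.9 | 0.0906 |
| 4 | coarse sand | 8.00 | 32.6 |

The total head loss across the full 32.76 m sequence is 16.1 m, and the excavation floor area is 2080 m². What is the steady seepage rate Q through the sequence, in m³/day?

6.88

Flow is perpendicular to layering, so the layers act in series and the equivalent K is the thickness-weighted harmonic mean.
Total thickness L = 4.17 + 7.69 + 12.9 + 8.00 = 32.76 m.
Σ(b_i/K_i) = 4.17/0.000885 + 7.69/0.613 + 12.9/0.0906 + 8.00/32.6 = 4867 d.
K_eq = L / Σ(b_i/K_i) = 32.76 / 4867 = 0.006731 m/day.
Q = K_eq · A · (Δh/L) = 0.006731 × 2080 × (16.1/32.76) = 6.881 m³/day.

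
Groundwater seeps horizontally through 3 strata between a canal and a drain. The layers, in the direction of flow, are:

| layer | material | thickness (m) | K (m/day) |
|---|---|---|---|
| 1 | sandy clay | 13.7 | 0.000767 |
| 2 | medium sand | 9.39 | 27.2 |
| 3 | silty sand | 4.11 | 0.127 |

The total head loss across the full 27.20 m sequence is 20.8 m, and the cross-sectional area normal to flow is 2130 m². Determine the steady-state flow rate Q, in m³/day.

2.48

Flow is perpendicular to layering, so the layers act in series and the equivalent K is the thickness-weighted harmonic mean.
Total thickness L = 13.7 + 9.39 + 4.11 = 27.20 m.
Σ(b_i/K_i) = 13.7/0.000767 + 9.39/27.2 + 4.11/0.127 = 17895 d.
K_eq = L / Σ(b_i/K_i) = 27.20 / 17895 = 0.001520 m/day.
Q = K_eq · A · (Δh/L) = 0.001520 × 2130 × (20.8/27.20) = 2.476 m³/day.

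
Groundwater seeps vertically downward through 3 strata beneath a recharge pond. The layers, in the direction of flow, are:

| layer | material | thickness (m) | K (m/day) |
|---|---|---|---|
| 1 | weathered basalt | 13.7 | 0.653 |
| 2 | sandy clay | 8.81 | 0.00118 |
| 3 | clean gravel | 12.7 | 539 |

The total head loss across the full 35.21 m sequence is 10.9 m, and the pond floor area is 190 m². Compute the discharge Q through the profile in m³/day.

0.277

Flow is perpendicular to layering, so the layers act in series and the equivalent K is the thickness-weighted harmonic mean.
Total thickness L = 13.7 + 8.81 + 12.7 = 35.21 m.
Σ(b_i/K_i) = 13.7/0.653 + 8.81/0.00118 + 12.7/539 = 7487 d.
K_eq = L / Σ(b_i/K_i) = 35.21 / 7487 = 0.004703 m/day.
Q = K_eq · A · (Δh/L) = 0.004703 × 190 × (10.9/35.21) = 0.2766 m³/day.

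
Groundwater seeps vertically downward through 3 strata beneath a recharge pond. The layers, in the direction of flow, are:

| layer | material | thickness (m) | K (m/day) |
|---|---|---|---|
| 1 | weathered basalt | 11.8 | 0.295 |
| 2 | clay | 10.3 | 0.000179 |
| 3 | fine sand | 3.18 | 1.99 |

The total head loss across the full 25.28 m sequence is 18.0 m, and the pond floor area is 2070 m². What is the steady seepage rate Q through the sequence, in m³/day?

0.647

Flow is perpendicular to layering, so the layers act in series and the equivalent K is the thickness-weighted harmonic mean.
Total thickness L = 11.8 + 10.3 + 3.18 = 25.28 m.
Σ(b_i/K_i) = 11.8/0.295 + 10.3/0.000179 + 3.18/1.99 = 57583 d.
K_eq = L / Σ(b_i/K_i) = 25.28 / 57583 = 0.0004390 m/day.
Q = K_eq · A · (Δh/L) = 0.0004390 × 2070 × (18.0/25.28) = 0.6471 m³/day.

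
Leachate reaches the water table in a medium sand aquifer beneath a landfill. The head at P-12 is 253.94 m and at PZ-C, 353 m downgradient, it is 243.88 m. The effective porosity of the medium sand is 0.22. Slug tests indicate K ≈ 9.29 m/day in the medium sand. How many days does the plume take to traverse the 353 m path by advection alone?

293

Hydraulic gradient i = (253.94 − 243.88) / 353 = 10.06 / 353 = 0.02850.
Darcy flux q = K · i = 9.290 × 0.02850 = 0.2648 m/day.
Seepage velocity v = q / n_e = 0.2648 / 0.22 = 1.203 m/day.
Travel time t = L / v = 353 / 1.203 = 293.3 days.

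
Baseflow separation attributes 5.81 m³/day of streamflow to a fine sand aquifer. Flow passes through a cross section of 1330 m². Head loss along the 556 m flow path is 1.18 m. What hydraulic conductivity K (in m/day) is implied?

Hydraulic gradient i = Δh / L = 1.18 / 556 = 0.002122.
From Q = K·A·i, K = Q / (A·i) = 5.81 / (1330 × 0.002122) = 2.058 m/day.

2.06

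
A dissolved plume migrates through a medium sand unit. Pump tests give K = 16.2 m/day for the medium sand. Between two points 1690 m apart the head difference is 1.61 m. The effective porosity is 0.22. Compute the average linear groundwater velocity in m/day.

0.0702

Hydraulic gradient i = Δh / L = 1.61 / 1690 = 0.0009527.
Darcy flux q = K · i = 16.20 × 0.0009527 = 0.01543 m/day.
Seepage velocity v = q / n_e = 0.01543 / 0.22 = 0.07015 m/day.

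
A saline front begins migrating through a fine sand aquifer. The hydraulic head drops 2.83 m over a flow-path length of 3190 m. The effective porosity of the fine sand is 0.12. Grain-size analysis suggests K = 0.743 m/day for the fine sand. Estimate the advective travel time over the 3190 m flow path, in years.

1590

Hydraulic gradient i = Δh / L = 2.83 / 3190 = 0.0008871.
Darcy flux q = K · i = 0.7430 × 0.0008871 = 0.0006592 m/day.
Seepage velocity v = q / n_e = 0.0006592 / 0.12 = 0.005493 m/day.
Travel time t = L / v = 3190 / 0.005493 = 5.807e+05 days = 1590 years.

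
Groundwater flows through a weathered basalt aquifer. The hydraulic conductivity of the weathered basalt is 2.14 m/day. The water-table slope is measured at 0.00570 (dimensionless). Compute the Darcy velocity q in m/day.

0.0122

Hydraulic gradient i = 0.00570.
Specific discharge q = K · i = 2.140 × 0.005700 = 0.01220 m/day.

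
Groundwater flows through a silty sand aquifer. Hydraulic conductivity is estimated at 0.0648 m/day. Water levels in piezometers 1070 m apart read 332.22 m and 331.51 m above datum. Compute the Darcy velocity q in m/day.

Hydraulic gradient i = (332.22 − 331.51) / 1070 = 0.71 / 1070 = 0.0006636.
Specific discharge q = K · i = 0.06480 × 0.0006636 = 4.300e-05 m/day.

4.30e-05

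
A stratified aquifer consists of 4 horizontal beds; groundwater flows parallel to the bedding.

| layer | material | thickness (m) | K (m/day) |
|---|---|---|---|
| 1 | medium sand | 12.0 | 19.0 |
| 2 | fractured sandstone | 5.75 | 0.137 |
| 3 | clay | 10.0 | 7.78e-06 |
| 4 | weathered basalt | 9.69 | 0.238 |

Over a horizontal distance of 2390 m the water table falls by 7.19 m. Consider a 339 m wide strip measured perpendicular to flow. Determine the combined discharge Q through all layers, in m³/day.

236

Flow is parallel to layering, so each bed carries its own Darcy discharge and the transmissivities add.
Σ(K_i·b_i) = 19.0×12.0 + 0.137×5.75 + 7.78e-06×10.0 + 0.238×9.69 = 231.1 m²/day.
Hydraulic gradient i = Δh / L = 7.19 / 2390 = 0.003008.
Q = Σ(K_i·b_i) · W · i = 231.1 × 339 × 0.003008 = 235.7 m³/day.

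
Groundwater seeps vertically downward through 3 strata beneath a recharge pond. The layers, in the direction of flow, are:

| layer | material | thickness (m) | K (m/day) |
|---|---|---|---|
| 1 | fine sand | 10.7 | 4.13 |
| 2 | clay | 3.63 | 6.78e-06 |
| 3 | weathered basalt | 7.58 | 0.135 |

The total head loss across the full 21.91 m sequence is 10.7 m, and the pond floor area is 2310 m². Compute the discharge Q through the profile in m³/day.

0.0462

Flow is perpendicular to layering, so the layers act in series and the equivalent K is the thickness-weighted harmonic mean.
Total thickness L = 10.7 + 3.63 + 7.58 = 21.91 m.
Σ(b_i/K_i) = 10.7/4.13 + 3.63/6.78e-06 + 7.58/0.135 = 5.355e+05 d.
K_eq = L / Σ(b_i/K_i) = 21.91 / 5.355e+05 = 4.092e-05 m/day.
Q = K_eq · A · (Δh/L) = 4.092e-05 × 2310 × (10.7/21.91) = 0.04616 m³/day.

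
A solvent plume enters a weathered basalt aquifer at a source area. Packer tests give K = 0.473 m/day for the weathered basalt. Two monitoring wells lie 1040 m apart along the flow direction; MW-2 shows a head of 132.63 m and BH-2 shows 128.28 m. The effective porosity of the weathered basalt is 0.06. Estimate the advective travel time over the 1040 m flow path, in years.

86.4

Hydraulic gradient i = (132.63 − 128.28) / 1040 = 4.35 / 1040 = 0.004183.
Darcy flux q = K · i = 0.4730 × 0.004183 = 0.001978 m/day.
Seepage velocity v = q / n_e = 0.001978 / 0.06 = 0.03297 m/day.
Travel time t = L / v = 1040 / 0.03297 = 31540 days = 86.35 years.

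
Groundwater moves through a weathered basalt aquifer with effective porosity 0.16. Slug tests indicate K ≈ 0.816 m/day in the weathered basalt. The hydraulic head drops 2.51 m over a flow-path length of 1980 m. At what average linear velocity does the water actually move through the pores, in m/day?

0.00647

Hydraulic gradient i = Δh / L = 2.51 / 1980 = 0.001268.
Darcy flux q = K · i = 0.8160 × 0.001268 = 0.001034 m/day.
Seepage velocity v = q / n_e = 0.001034 / 0.16 = 0.006465 m/day.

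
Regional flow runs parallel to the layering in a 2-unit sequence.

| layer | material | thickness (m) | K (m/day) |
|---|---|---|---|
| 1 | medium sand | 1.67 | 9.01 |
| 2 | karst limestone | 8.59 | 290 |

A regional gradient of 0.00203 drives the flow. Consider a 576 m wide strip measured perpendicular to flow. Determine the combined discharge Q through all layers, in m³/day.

2930

Flow is parallel to layering, so each bed carries its own Darcy discharge and the transmissivities add.
Σ(K_i·b_i) = 9.01×1.67 + 290×8.59 = 2506 m²/day.
Hydraulic gradient i = 0.00203.
Q = Σ(K_i·b_i) · W · i = 2506 × 576 × 0.002030 = 2930 m³/day.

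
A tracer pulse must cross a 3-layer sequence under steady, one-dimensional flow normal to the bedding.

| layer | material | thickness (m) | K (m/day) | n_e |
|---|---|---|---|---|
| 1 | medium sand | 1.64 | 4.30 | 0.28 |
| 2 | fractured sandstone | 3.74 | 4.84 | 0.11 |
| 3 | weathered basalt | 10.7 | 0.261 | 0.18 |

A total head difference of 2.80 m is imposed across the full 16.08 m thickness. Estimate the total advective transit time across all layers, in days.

With flow normal to the layers, continuity requires the same specific discharge q through every layer.
Σ(b_i/K_i) = 1.64/4.30 + 3.74/4.84 + 10.7/0.261 = 42.15 d.
q = Δh / Σ(b_i/K_i) = 2.80 / 42.15 = 0.06643 m/day.
In each layer the seepage velocity is v_i = q/n_i, so the layer transit time is t_i = b_i·n_i / q:
  layer 1 (medium sand): t_1 = 1.64 × 0.28 / 0.06643 = 6.913 d
  layer 2 (fractured sandstone): t_2 = 3.74 × 0.11 / 0.06643 = 6.193 d
  layer 3 (weathered basalt): t_3 = 10.7 × 0.18 / 0.06643 = 28.99 d
Total t = Σ t_i = 42.10 days.

42.1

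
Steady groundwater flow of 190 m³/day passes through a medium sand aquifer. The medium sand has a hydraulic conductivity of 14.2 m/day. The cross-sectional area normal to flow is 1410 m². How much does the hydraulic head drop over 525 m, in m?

4.98

From Q = K·A·i, i = Q / (K·A) = 190 / (14.20 × 1410) = 0.009490.
Head loss Δh = i · L = 0.009490 × 525 = 4.982 m.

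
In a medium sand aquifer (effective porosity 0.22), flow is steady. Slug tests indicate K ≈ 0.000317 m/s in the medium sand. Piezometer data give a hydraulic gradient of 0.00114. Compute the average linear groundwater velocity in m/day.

Convert K: 0.000317 m/s × 86400 = 27.39 m/day.
Hydraulic gradient i = 0.00114.
Darcy flux q = K · i = 27.39 × 0.001140 = 0.03122 m/day.
Seepage velocity v = q / n_e = 0.03122 / 0.22 = 0.1419 m/day.

0.142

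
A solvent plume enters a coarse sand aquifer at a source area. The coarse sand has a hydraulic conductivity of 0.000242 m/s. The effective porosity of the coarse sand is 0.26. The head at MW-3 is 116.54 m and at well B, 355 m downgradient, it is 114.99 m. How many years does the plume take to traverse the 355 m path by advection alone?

2.77

Convert K: 0.000242 m/s × 86400 = 20.91 m/day.
Hydraulic gradient i = (116.54 − 114.99) / 355 = 1.55 / 355 = 0.004366.
Darcy flux q = K · i = 20.91 × 0.004366 = 0.09129 m/day.
Seepage velocity v = q / n_e = 0.09129 / 0.26 = 0.3511 m/day.
Travel time t = L / v = 355 / 0.3511 = 1011 days = 2.768 years.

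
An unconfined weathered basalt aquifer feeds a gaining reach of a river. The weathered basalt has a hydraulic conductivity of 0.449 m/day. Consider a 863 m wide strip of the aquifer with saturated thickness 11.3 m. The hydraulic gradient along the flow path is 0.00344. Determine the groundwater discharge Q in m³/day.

15.1

Cross-sectional area A = 863 × 11.3 = 9752 m².
Hydraulic gradient i = 0.00344.
Darcy's law: Q = K · A · i = 0.4490 × 9752 × 0.003440 = 15.06 m³/day.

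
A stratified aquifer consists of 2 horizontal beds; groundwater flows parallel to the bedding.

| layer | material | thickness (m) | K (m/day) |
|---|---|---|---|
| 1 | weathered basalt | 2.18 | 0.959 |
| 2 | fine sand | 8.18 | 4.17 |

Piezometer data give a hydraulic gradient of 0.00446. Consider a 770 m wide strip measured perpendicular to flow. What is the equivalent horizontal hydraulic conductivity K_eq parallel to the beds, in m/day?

Flow is parallel to layering, so each bed carries its own Darcy discharge and the transmissivities add.
Σ(K_i·b_i) = 0.959×2.18 + 4.17×8.18 = 36.20 m²/day.
Total thickness b = 10.36 m, so K_eq = Σ(K_i·b_i)/b = 3.494 m/day.

3.49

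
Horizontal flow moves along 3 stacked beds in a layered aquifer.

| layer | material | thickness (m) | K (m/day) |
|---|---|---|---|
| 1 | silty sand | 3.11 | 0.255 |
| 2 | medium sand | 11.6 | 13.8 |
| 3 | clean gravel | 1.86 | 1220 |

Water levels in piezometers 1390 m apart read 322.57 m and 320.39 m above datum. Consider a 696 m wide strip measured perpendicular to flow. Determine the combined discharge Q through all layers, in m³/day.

Flow is parallel to layering, so each bed carries its own Darcy discharge and the transmissivities add.
Σ(K_i·b_i) = 0.255×3.11 + 13.8×11.6 + 1220×1.86 = 2430 m²/day.
Hydraulic gradient i = (322.57 − 320.39) / 1390 = 2.18 / 1390 = 0.001568.
Q = Σ(K_i·b_i) · W · i = 2430 × 696 × 0.001568 = 2653 m³/day.

2650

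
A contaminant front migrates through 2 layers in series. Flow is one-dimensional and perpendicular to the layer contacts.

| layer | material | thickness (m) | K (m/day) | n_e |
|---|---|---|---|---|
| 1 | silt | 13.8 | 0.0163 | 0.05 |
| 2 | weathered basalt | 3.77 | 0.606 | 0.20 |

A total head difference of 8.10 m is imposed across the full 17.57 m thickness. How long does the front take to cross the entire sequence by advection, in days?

152

With flow normal to the layers, continuity requires the same specific discharge q through every layer.
Σ(b_i/K_i) = 13.8/0.0163 + 3.77/0.606 = 852.8 d.
q = Δh / Σ(b_i/K_i) = 8.10 / 852.8 = 0.009498 m/day.
In each layer the seepage velocity is v_i = q/n_i, so the layer transit time is t_i = b_i·n_i / q:
  layer 1 (silt): t_1 = 13.8 × 0.05 / 0.009498 = 72.65 d
  layer 2 (weathered basalt): t_2 = 3.77 × 0.20 / 0.009498 = 79.39 d
Total t = Σ t_i = 152.0 days.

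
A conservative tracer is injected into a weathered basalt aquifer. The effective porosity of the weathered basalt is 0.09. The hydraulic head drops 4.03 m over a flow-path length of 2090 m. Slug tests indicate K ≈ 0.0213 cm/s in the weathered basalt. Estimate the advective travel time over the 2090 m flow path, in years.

14.5

Convert K: 0.0213 cm/s × 864 = 18.40 m/day.
Hydraulic gradient i = Δh / L = 4.03 / 2090 = 0.001928.
Darcy flux q = K · i = 18.40 × 0.001928 = 0.03549 m/day.
Seepage velocity v = q / n_e = 0.03549 / 0.09 = 0.3943 m/day.
Travel time t = L / v = 2090 / 0.3943 = 5301 days = 14.51 years.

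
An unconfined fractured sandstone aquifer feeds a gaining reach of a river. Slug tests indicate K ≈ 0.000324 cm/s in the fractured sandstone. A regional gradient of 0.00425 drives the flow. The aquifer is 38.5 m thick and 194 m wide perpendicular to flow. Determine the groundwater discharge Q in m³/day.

8.89

Convert K: 0.000324 cm/s × 864 = 0.2799 m/day.
Cross-sectional area A = 194 × 38.5 = 7469 m².
Hydraulic gradient i = 0.00425.
Darcy's law: Q = K · A · i = 0.2799 × 7469 × 0.004250 = 8.886 m³/day.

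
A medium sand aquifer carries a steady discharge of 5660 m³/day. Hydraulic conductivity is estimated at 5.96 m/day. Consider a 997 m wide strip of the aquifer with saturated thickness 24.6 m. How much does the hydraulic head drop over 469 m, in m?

18.2

Cross-sectional area A = 997 × 24.6 = 24526 m².
From Q = K·A·i, i = Q / (K·A) = 5660 / (5.960 × 24526) = 0.03872.
Head loss Δh = i · L = 0.03872 × 469 = 18.16 m.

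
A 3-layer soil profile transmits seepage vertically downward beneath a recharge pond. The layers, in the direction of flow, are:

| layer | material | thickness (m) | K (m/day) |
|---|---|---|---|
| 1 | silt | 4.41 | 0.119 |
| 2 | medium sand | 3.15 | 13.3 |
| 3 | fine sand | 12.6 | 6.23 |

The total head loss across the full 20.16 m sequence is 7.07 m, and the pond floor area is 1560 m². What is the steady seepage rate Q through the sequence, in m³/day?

Flow is perpendicular to layering, so the layers act in series and the equivalent K is the thickness-weighted harmonic mean.
Total thickness L = 4.41 + 3.15 + 12.6 = 20.16 m.
Σ(b_i/K_i) = 4.41/0.119 + 3.15/13.3 + 12.6/6.23 = 39.32 d.
K_eq = L / Σ(b_i/K_i) = 20.16 / 39.32 = 0.5127 m/day.
Q = K_eq · A · (Δh/L) = 0.5127 × 1560 × (7.07/20.16) = 280.5 m³/day.

281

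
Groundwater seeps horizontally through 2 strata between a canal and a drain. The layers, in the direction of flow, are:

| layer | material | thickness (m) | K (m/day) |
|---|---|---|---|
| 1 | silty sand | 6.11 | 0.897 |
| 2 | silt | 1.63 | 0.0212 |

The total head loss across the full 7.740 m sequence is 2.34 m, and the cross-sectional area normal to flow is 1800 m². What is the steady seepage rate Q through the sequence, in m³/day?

Flow is perpendicular to layering, so the layers act in series and the equivalent K is the thickness-weighted harmonic mean.
Total thickness L = 6.11 + 1.63 = 7.740 m.
Σ(b_i/K_i) = 6.11/0.897 + 1.63/0.0212 = 83.70 d.
K_eq = L / Σ(b_i/K_i) = 7.740 / 83.70 = 0.09247 m/day.
Q = K_eq · A · (Δh/L) = 0.09247 × 1800 × (2.34/7.740) = 50.32 m³/day.

50.3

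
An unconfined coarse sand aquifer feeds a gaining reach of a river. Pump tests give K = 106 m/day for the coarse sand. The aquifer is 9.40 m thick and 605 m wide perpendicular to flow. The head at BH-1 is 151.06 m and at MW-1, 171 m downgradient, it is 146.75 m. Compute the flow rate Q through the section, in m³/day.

15200

Cross-sectional area A = 605 × 9.40 = 5687 m².
Hydraulic gradient i = (151.06 − 146.75) / 171 = 4.31 / 171 = 0.02520.
Darcy's law: Q = K · A · i = 106.0 × 5687 × 0.02520 = 15194 m³/day.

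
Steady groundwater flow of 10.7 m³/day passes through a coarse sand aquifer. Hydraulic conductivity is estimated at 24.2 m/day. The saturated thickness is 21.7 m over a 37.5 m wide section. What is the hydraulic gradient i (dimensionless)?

0.000543

Cross-sectional area A = 37.5 × 21.7 = 813.8 m².
From Q = K·A·i, i = Q / (K·A) = 10.7 / (24.20 × 813.8) = 0.0005433.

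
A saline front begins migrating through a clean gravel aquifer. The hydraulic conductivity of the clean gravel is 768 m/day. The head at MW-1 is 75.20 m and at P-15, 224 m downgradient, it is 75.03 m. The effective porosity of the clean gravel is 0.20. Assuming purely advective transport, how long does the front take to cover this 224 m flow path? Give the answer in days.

Hydraulic gradient i = (75.20 − 75.03) / 224 = 0.17 / 224 = 0.0007589.
Darcy flux q = K · i = 768.0 × 0.0007589 = 0.5829 m/day.
Seepage velocity v = q / n_e = 0.5829 / 0.20 = 2.914 m/day.
Travel time t = L / v = 224 / 2.914 = 76.86 days.

76.9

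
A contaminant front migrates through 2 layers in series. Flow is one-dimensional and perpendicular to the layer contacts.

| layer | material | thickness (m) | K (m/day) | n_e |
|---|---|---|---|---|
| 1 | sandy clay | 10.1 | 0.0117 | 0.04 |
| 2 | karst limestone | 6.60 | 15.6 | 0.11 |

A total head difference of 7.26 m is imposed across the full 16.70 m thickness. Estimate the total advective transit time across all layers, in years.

With flow normal to the layers, continuity requires the same specific discharge q through every layer.
Σ(b_i/K_i) = 10.1/0.0117 + 6.60/15.6 = 863.7 d.
q = Δh / Σ(b_i/K_i) = 7.26 / 863.7 = 0.008406 m/day.
In each layer the seepage velocity is v_i = q/n_i, so the layer transit time is t_i = b_i·n_i / q:
  layer 1 (sandy clay): t_1 = 10.1 × 0.04 / 0.008406 = 48.06 d
  layer 2 (karst limestone): t_2 = 6.60 × 0.11 / 0.008406 = 86.37 d
Total t = Σ t_i = 134.4 days = 0.3680 years.

0.368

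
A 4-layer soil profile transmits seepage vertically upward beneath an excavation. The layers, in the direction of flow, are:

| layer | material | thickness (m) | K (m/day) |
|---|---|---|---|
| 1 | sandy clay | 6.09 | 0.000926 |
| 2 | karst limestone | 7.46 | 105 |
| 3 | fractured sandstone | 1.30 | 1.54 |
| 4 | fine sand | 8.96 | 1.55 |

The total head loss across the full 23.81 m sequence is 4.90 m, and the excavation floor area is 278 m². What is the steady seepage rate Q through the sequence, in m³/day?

0.207

Flow is perpendicular to layering, so the layers act in series and the equivalent K is the thickness-weighted harmonic mean.
Total thickness L = 6.09 + 7.46 + 1.30 + 8.96 = 23.81 m.
Σ(b_i/K_i) = 6.09/0.000926 + 7.46/105 + 1.30/1.54 + 8.96/1.55 = 6583 d.
K_eq = L / Σ(b_i/K_i) = 23.81 / 6583 = 0.003617 m/day.
Q = K_eq · A · (Δh/L) = 0.003617 × 278 × (4.90/23.81) = 0.2069 m³/day.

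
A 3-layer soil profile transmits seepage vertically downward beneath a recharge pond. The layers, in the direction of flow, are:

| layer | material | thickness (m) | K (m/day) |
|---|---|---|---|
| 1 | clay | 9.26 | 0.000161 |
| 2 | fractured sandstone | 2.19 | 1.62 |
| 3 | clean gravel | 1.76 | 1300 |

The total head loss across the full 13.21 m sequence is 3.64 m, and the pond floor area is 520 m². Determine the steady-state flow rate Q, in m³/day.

Flow is perpendicular to layering, so the layers act in series and the equivalent K is the thickness-weighted harmonic mean.
Total thickness L = 9.26 + 2.19 + 1.76 = 13.21 m.
Σ(b_i/K_i) = 9.26/0.000161 + 2.19/1.62 + 1.76/1300 = 57517 d.
K_eq = L / Σ(b_i/K_i) = 13.21 / 57517 = 0.0002297 m/day.
Q = K_eq · A · (Δh/L) = 0.0002297 × 520 × (3.64/13.21) = 0.03291 m³/day.

0.0329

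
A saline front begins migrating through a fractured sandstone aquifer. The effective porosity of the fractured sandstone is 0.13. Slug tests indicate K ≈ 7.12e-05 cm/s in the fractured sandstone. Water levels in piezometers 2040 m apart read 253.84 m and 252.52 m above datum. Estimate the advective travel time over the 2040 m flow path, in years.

Convert K: 7.12e-05 cm/s × 864 = 0.06152 m/day.
Hydraulic gradient i = (253.84 − 252.52) / 2040 = 1.32 / 2040 = 0.0006471.
Darcy flux q = K · i = 0.06152 × 0.0006471 = 3.980e-05 m/day.
Seepage velocity v = q / n_e = 3.980e-05 / 0.13 = 0.0003062 m/day.
Travel time t = L / v = 2040 / 0.0003062 = 6.662e+06 days = 18241 years.

18200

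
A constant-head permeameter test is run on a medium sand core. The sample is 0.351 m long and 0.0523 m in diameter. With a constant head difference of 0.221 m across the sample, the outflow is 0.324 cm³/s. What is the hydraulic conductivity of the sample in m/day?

Cross-sectional area A = π·(d/2)² = π × (0.0523/2)² = 0.002148 m².
Convert discharge: 0.324 cm³/s = 3.240e-07 m³/s.
Darcy's law rearranged: K = Q·L / (A·Δh) = 3.240e-07 × 0.351 / (0.002148 × 0.221) = 0.0002395 m/s = 20.70 m/day.

20.7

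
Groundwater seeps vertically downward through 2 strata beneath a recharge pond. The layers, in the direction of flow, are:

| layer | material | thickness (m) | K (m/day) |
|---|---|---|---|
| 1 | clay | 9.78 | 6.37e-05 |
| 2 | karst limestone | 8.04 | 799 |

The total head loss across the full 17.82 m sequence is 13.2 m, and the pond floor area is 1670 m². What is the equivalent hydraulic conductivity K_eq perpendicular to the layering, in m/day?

Flow is perpendicular to layering, so the layers act in series and the equivalent K is the thickness-weighted harmonic mean.
Total thickness L = 9.78 + 8.04 = 17.82 m.
Σ(b_i/K_i) = 9.78/6.37e-05 + 8.04/799 = 1.535e+05 d.
K_eq = L / Σ(b_i/K_i) = 17.82 / 1.535e+05 = 0.0001161 m/day.

0.000116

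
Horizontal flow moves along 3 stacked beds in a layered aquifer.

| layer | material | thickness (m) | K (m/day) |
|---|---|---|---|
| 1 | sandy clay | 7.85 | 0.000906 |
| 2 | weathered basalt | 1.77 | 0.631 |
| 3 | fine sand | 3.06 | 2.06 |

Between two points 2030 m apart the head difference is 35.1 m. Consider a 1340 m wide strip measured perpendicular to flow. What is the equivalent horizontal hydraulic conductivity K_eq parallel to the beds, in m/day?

0.586

Flow is parallel to layering, so each bed carries its own Darcy discharge and the transmissivities add.
Σ(K_i·b_i) = 0.000906×7.85 + 0.631×1.77 + 2.06×3.06 = 7.428 m²/day.
Total thickness b = 12.68 m, so K_eq = Σ(K_i·b_i)/b = 0.5858 m/day.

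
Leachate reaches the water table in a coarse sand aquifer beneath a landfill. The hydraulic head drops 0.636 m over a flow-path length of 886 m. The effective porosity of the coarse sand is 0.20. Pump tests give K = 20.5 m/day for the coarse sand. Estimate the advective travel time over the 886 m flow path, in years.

Hydraulic gradient i = Δh / L = 0.636 / 886 = 0.0007178.
Darcy flux q = K · i = 20.50 × 0.0007178 = 0.01472 m/day.
Seepage velocity v = q / n_e = 0.01472 / 0.20 = 0.07358 m/day.
Travel time t = L / v = 886 / 0.07358 = 12042 days = 32.97 years.

33.0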